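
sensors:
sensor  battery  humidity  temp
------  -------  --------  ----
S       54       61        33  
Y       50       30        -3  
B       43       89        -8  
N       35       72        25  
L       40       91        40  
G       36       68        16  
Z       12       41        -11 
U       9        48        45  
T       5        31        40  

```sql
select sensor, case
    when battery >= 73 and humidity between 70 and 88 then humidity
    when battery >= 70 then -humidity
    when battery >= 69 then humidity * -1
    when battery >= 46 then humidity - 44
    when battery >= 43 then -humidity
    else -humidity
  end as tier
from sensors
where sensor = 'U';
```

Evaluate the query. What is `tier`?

-48

sensor = U: battery=9, humidity=48, temp=45.
battery >= 73 and humidity between 70 and 88 → false
battery >= 70 → false
battery >= 69 → false
battery >= 46 → false
battery >= 43 → false
No prior WHEN matched → ELSE → -48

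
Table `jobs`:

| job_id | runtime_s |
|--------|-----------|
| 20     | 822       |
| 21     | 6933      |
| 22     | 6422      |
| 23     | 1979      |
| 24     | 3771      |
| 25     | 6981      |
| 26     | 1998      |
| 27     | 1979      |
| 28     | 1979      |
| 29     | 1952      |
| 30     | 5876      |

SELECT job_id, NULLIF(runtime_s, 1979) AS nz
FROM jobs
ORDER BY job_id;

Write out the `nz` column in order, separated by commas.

job_id=20: runtime_s=822 vs 1979: differ → 822
job_id=21: runtime_s=6933 vs 1979: differ → 6933
job_id=22: runtime_s=6422 vs 1979: differ → 6422
job_id=23: runtime_s=1979 vs 1979: equal → NULL
job_id=24: runtime_s=3771 vs 1979: differ → 3771
job_id=25: runtime_s=6981 vs 1979: differ → 6981
job_id=26: runtime_s=1998 vs 1979: differ → 1998
job_id=27: runtime_s=1979 vs 1979: equal → NULL
job_id=28: runtime_s=1979 vs 1979: equal → NULL
job_id=29: runtime_s=1952 vs 1979: differ → 1952
job_id=30: runtime_s=5876 vs 1979: differ → 5876

822, 6933, 6422, NULL, 3771, 6981, 1998, NULL, NULL, 1952, 5876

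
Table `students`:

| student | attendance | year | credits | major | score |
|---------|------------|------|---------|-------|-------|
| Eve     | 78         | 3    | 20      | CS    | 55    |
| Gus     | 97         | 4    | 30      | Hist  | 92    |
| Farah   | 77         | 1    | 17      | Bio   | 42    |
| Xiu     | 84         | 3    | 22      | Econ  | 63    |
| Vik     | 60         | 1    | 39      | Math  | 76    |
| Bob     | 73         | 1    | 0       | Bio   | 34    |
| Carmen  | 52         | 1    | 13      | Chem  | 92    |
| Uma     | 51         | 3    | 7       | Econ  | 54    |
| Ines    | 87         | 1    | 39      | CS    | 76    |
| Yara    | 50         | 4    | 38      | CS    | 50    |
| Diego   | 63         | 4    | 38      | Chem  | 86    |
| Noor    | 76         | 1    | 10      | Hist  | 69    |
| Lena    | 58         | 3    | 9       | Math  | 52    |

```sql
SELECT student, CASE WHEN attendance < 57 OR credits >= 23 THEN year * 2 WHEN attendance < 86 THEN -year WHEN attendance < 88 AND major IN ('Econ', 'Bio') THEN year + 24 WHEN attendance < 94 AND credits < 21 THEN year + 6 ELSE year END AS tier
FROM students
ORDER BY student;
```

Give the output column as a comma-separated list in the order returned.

student=Bob: attendance < 86 → -1
student=Carmen: attendance < 57 OR credits >= 23 → 2
student=Diego: attendance < 57 OR credits >= 23 → 8
student=Eve: attendance < 86 → -3
student=Farah: attendance < 86 → -1
student=Gus: attendance < 57 OR credits >= 23 → 8
student=Ines: attendance < 57 OR credits >= 23 → 2
student=Lena: attendance < 86 → -3
student=Noor: attendance < 86 → -1
student=Uma: attendance < 57 OR credits >= 23 → 6
student=Vik: attendance < 57 OR credits >= 23 → 2
student=Xiu: attendance < 86 → -3
student=Yara: attendance < 57 OR credits >= 23 → 8

-1, 2, 8, -3, -1, 8, 2, -3, -1, 6, 2, -3, 8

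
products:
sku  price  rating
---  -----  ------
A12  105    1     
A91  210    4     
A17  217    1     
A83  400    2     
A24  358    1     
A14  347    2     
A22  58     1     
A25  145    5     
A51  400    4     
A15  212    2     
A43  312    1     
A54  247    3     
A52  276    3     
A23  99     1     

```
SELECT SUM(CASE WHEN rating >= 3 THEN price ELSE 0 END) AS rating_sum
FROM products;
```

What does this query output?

sku=A12: ✗
sku=A91: ✓ → 210
sku=A17: ✗
sku=A83: ✗
sku=A24: ✗
sku=A14: ✗
sku=A22: ✗
sku=A25: ✓ → 145
sku=A51: ✓ → 400
sku=A15: ✗
sku=A43: ✗
sku=A54: ✓ → 247
sku=A52: ✓ → 276
sku=A23: ✗
rating_sum = 210 + 145 + 400 + 247 + 276 = 1278

1278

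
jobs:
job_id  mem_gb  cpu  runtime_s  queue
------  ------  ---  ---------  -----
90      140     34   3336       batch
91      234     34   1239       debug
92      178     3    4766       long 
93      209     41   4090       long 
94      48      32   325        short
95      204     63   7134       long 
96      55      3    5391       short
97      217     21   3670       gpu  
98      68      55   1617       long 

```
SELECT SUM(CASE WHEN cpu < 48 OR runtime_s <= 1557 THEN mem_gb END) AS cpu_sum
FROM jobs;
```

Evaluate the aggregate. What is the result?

job_id=90: ✓ → 140
job_id=91: ✓ → 234
job_id=92: ✓ → 178
job_id=93: ✓ → 209
job_id=94: ✓ → 48
job_id=95: ✗
job_id=96: ✓ → 55
job_id=97: ✓ → 217
job_id=98: ✗
cpu_sum = 140 + 234 + 178 + 209 + 48 + 55 + 217 = 1081

1081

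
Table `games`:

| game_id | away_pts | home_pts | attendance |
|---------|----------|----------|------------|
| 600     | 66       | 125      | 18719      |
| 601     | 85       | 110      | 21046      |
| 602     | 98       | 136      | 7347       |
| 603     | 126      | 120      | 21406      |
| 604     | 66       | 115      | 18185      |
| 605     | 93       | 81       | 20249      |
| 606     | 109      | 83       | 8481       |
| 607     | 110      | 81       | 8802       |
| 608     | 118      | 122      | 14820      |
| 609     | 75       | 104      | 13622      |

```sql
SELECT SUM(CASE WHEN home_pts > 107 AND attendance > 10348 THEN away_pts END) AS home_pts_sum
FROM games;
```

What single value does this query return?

game_id=600: ✓ → 66
game_id=601: ✓ → 85
game_id=602: ✗
game_id=603: ✓ → 126
game_id=604: ✓ → 66
game_id=605: ✗
game_id=606: ✗
game_id=607: ✗
game_id=608: ✓ → 118
game_id=609: ✗
home_pts_sum = 66 + 85 + 126 + 66 + 118 = 461

461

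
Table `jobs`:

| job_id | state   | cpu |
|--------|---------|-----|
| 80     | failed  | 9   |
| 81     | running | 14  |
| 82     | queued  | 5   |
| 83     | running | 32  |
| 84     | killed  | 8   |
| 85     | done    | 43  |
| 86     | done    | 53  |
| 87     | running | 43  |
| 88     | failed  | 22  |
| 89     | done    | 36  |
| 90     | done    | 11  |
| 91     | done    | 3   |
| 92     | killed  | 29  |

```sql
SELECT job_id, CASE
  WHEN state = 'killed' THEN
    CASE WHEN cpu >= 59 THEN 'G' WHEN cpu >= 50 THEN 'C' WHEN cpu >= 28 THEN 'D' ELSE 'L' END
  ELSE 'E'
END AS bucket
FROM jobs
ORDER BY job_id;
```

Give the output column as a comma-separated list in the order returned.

job_id=80: state='failed' → outer ELSE → E
job_id=81: state='running' → outer ELSE → E
job_id=82: state='queued' → outer ELSE → E
job_id=83: state='running' → outer ELSE → E
job_id=84: state='killed' → inner[ELSE] → L
job_id=85: state='done' → outer ELSE → E
job_id=86: state='done' → outer ELSE → E
job_id=87: state='running' → outer ELSE → E
job_id=88: state='failed' → outer ELSE → E
job_id=89: state='done' → outer ELSE → E
job_id=90: state='done' → outer ELSE → E
job_id=91: state='done' → outer ELSE → E
job_id=92: state='killed' → inner[cpu >= 28] → D

E, E, E, E, L, E, E, E, E, E, E, E, D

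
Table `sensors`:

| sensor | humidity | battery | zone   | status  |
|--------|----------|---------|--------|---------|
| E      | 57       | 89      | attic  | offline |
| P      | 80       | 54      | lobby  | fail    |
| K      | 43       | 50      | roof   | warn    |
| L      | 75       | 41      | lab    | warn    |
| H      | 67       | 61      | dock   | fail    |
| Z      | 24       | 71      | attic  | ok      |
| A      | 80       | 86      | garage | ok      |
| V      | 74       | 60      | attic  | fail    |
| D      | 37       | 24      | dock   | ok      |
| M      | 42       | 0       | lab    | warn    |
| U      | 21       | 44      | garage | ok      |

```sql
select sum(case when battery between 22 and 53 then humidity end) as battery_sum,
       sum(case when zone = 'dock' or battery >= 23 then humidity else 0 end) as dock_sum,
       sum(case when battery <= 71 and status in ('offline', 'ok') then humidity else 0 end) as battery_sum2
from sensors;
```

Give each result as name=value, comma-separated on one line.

battery_sum=176, dock_sum=558, battery_sum2=82

[battery_sum: battery between 22 and 53]
sensor=E: ✗
sensor=P: ✗
sensor=K: ✓ → 43
sensor=L: ✓ → 75
sensor=H: ✗
sensor=Z: ✗
sensor=A: ✗
sensor=V: ✗
sensor=D: ✓ → 37
sensor=M: ✗
sensor=U: ✓ → 21
battery_sum = 43 + 75 + 37 + 21 = 176
—
[dock_sum: zone = 'dock' or battery >= 23]
sensor=E: ✓ → 57
sensor=P: ✓ → 80
sensor=K: ✓ → 43
sensor=L: ✓ → 75
sensor=H: ✓ → 67
sensor=Z: ✓ → 24
sensor=A: ✓ → 80
sensor=V: ✓ → 74
sensor=D: ✓ → 37
sensor=M: ✗
sensor=U: ✓ → 21
dock_sum = 57 + 80 + 43 + 75 + 67 + 24 + 80 + 74 + 37 + 21 = 558
—
[battery_sum2: battery <= 71 and status in ('offline', 'ok')]
sensor=E: ✗
sensor=P: ✗
sensor=K: ✗
sensor=L: ✗
sensor=H: ✗
sensor=Z: ✓ → 24
sensor=A: ✗
sensor=V: ✗
sensor=D: ✓ → 37
sensor=M: ✗
sensor=U: ✓ → 21
battery_sum2 = 24 + 37 + 21 = 82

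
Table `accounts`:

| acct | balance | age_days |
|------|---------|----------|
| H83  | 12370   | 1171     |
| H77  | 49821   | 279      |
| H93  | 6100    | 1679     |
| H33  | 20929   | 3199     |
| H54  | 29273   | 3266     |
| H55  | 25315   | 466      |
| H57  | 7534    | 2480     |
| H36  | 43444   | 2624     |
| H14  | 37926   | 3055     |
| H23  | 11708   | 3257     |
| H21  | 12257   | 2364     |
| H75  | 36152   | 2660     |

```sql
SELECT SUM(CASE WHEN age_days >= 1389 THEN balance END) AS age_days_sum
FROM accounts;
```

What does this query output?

205323

acct=H83: ✗
acct=H77: ✗
acct=H93: ✓ → 6100
acct=H33: ✓ → 20929
acct=H54: ✓ → 29273
acct=H55: ✗
acct=H57: ✓ → 7534
acct=H36: ✓ → 43444
acct=H14: ✓ → 37926
acct=H23: ✓ → 11708
acct=H21: ✓ → 12257
acct=H75: ✓ → 36152
age_days_sum = 6100 + 20929 + 29273 + 7534 + 43444 + 37926 + 11708 + 12257 + 36152 = 205323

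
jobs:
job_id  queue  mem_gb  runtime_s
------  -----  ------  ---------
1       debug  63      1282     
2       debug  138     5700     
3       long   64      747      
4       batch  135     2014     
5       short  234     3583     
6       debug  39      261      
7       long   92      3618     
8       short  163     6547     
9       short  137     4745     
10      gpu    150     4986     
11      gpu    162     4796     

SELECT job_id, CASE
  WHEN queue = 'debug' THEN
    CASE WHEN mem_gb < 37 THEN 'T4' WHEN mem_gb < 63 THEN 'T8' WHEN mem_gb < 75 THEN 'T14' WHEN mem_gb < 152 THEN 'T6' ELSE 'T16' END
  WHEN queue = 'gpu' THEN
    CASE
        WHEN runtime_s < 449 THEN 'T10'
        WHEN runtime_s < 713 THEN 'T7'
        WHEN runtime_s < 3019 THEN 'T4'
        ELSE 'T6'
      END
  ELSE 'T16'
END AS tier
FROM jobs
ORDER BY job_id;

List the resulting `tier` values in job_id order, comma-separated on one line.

job_id=1: queue='debug' → inner[mem_gb < 75] → T14
job_id=2: queue='debug' → inner[mem_gb < 152] → T6
job_id=3: queue='long' → outer ELSE → T16
job_id=4: queue='batch' → outer ELSE → T16
job_id=5: queue='short' → outer ELSE → T16
job_id=6: queue='debug' → inner[mem_gb < 63] → T8
job_id=7: queue='long' → outer ELSE → T16
job_id=8: queue='short' → outer ELSE → T16
job_id=9: queue='short' → outer ELSE → T16
job_id=10: queue='gpu' → inner[ELSE] → T6
job_id=11: queue='gpu' → inner[ELSE] → T6

T14, T6, T16, T16, T16, T8, T16, T16, T16, T6, T6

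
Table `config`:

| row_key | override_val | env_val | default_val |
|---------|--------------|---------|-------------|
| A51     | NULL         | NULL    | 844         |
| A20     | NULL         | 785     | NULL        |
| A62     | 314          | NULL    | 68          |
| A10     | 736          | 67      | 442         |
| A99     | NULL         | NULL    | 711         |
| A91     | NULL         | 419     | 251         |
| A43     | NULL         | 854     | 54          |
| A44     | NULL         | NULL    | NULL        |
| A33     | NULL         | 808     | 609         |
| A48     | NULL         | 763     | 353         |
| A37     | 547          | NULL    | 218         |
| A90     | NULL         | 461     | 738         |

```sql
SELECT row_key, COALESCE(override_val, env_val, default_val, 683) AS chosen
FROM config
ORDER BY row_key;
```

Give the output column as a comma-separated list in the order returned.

row_key=A10: override_val=736 → 736
row_key=A20: override_val=NULL, env_val=785 → 785
row_key=A33: override_val=NULL, env_val=808 → 808
row_key=A37: override_val=547 → 547
row_key=A43: override_val=NULL, env_val=854 → 854
row_key=A44: override_val=NULL, env_val=NULL, default_val=NULL, → literal 683 → 683
row_key=A48: override_val=NULL, env_val=763 → 763
row_key=A51: override_val=NULL, env_val=NULL, default_val=844 → 844
row_key=A62: override_val=314 → 314
row_key=A90: override_val=NULL, env_val=461 → 461
row_key=A91: override_val=NULL, env_val=419 → 419
row_key=A99: override_val=NULL, env_val=NULL, default_val=711 → 711

736, 785, 808, 547, 854, 683, 763, 844, 314, 461, 419, 711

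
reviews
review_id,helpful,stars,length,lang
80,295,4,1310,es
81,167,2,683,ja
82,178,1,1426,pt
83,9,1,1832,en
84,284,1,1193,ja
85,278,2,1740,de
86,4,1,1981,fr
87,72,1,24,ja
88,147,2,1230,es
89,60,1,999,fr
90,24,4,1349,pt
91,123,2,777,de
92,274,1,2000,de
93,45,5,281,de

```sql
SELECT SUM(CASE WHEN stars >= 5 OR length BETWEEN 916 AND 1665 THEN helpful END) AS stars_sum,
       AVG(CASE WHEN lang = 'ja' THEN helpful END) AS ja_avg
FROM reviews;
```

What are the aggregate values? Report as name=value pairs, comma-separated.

stars_sum=1033, ja_avg=174.3333333333

[stars_sum: stars >= 5 OR length BETWEEN 916 AND 1665]
review_id=80: ✓ → 295
review_id=81: ✗
review_id=82: ✓ → 178
review_id=83: ✗
review_id=84: ✓ → 284
review_id=85: ✗
review_id=86: ✗
review_id=87: ✗
review_id=88: ✓ → 147
review_id=89: ✓ → 60
review_id=90: ✓ → 24
review_id=91: ✗
review_id=92: ✗
review_id=93: ✓ → 45
stars_sum = 295 + 178 + 284 + 147 + 60 + 24 + 45 = 1033
—
[ja_avg: lang = 'ja']
review_id=80: ✗
review_id=81: ✓ → 167
review_id=82: ✗
review_id=83: ✗
review_id=84: ✓ → 284
review_id=85: ✗
review_id=86: ✗
review_id=87: ✓ → 72
review_id=88: ✗
review_id=89: ✗
review_id=90: ✗
review_id=91: ✗
review_id=92: ✗
review_id=93: ✗
ja_avg = (167 + 284 + 72) / 3 = 174.3333333333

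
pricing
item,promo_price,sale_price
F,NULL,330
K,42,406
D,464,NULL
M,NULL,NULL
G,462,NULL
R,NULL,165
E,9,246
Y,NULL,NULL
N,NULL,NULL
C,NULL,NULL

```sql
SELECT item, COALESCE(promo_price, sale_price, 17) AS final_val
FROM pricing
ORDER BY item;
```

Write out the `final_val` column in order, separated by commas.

item=C: promo_price=NULL, sale_price=NULL, → literal 17 → 17
item=D: promo_price=464 → 464
item=E: promo_price=9 → 9
item=F: promo_price=NULL, sale_price=330 → 330
item=G: promo_price=462 → 462
item=K: promo_price=42 → 42
item=M: promo_price=NULL, sale_price=NULL, → literal 17 → 17
item=N: promo_price=NULL, sale_price=NULL, → literal 17 → 17
item=R: promo_price=NULL, sale_price=165 → 165
item=Y: promo_price=NULL, sale_price=NULL, → literal 17 → 17

17, 464, 9, 330, 462, 42, 17, 17, 165, 17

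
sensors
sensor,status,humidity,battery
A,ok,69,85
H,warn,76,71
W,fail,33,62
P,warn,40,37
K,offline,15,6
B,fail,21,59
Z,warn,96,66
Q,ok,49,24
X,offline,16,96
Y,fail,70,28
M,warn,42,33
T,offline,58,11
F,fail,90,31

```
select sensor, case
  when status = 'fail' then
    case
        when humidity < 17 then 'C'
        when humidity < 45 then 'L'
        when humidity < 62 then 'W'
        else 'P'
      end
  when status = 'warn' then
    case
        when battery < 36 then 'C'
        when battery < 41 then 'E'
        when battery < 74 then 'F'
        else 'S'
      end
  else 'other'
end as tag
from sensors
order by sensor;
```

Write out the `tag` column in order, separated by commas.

other, L, P, F, other, C, E, other, other, L, other, P, F

sensor=A: status='ok' → outer ELSE → other
sensor=B: status='fail' → inner[humidity < 45] → L
sensor=F: status='fail' → inner[ELSE] → P
sensor=H: status='warn' → inner[battery < 74] → F
sensor=K: status='offline' → outer ELSE → other
sensor=M: status='warn' → inner[battery < 36] → C
sensor=P: status='warn' → inner[battery < 41] → E
sensor=Q: status='ok' → outer ELSE → other
sensor=T: status='offline' → outer ELSE → other
sensor=W: status='fail' → inner[humidity < 45] → L
sensor=X: status='offline' → outer ELSE → other
sensor=Y: status='fail' → inner[ELSE] → P
sensor=Z: status='warn' → inner[battery < 74] → F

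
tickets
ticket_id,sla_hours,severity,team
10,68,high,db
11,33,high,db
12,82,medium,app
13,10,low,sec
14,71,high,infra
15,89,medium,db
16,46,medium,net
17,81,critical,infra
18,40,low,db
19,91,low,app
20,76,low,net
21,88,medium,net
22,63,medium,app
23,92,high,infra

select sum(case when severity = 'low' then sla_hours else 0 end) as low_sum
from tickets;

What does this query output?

ticket_id=10: ✗
ticket_id=11: ✗
ticket_id=12: ✗
ticket_id=13: ✓ → 10
ticket_id=14: ✗
ticket_id=15: ✗
ticket_id=16: ✗
ticket_id=17: ✗
ticket_id=18: ✓ → 40
ticket_id=19: ✓ → 91
ticket_id=20: ✓ → 76
ticket_id=21: ✗
ticket_id=22: ✗
ticket_id=23: ✗
low_sum = 10 + 40 + 91 + 76 = 217

217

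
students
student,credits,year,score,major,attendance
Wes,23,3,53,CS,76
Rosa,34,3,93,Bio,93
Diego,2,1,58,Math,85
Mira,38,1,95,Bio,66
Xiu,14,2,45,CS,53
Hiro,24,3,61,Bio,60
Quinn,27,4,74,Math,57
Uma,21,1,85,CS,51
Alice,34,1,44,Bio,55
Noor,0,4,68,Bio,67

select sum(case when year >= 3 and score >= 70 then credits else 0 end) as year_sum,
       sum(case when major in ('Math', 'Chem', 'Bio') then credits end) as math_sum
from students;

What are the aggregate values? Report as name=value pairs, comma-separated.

[year_sum: year >= 3 and score >= 70]
student=Wes: ✗
student=Rosa: ✓ → 34
student=Diego: ✗
student=Mira: ✗
student=Xiu: ✗
student=Hiro: ✗
student=Quinn: ✓ → 27
student=Uma: ✗
student=Alice: ✗
student=Noor: ✗
year_sum = 34 + 27 = 61
—
[math_sum: major in ('Math', 'Chem', 'Bio')]
student=Wes: ✗
student=Rosa: ✓ → 34
student=Diego: ✓ → 2
student=Mira: ✓ → 38
student=Xiu: ✗
student=Hiro: ✓ → 24
student=Quinn: ✓ → 27
student=Uma: ✗
student=Alice: ✓ → 34
student=Noor: ✓ → 0
math_sum = 34 + 2 + 38 + 24 + 27 + 34 = 159

year_sum=61, math_sum=159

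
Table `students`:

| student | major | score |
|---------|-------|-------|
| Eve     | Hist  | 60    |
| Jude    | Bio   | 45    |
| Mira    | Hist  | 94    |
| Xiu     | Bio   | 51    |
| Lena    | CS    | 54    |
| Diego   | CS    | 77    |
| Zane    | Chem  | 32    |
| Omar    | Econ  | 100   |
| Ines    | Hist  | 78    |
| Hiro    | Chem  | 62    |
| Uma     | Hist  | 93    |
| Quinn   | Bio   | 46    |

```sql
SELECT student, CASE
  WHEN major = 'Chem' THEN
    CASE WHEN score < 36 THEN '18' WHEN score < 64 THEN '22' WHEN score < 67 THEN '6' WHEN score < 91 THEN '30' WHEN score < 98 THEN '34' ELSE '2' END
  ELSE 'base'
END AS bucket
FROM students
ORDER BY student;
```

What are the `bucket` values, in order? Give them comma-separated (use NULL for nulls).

student=Diego: major='CS' → outer ELSE → base
student=Eve: major='Hist' → outer ELSE → base
student=Hiro: major='Chem' → inner[score < 64] → 22
student=Ines: major='Hist' → outer ELSE → base
student=Jude: major='Bio' → outer ELSE → base
student=Lena: major='CS' → outer ELSE → base
student=Mira: major='Hist' → outer ELSE → base
student=Omar: major='Econ' → outer ELSE → base
student=Quinn: major='Bio' → outer ELSE → base
student=Uma: major='Hist' → outer ELSE → base
student=Xiu: major='Bio' → outer ELSE → base
student=Zane: major='Chem' → inner[score < 36] → 18

base, base, 22, base, base, base, base, base, base, base, base, 18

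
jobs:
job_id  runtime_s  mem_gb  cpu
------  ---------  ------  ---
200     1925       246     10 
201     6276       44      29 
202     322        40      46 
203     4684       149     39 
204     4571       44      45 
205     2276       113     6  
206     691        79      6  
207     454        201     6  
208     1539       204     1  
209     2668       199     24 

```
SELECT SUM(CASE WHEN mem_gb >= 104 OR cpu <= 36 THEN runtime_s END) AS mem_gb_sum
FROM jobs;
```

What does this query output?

job_id=200: ✓ → 1925
job_id=201: ✓ → 6276
job_id=202: ✗
job_id=203: ✓ → 4684
job_id=204: ✗
job_id=205: ✓ → 2276
job_id=206: ✓ → 691
job_id=207: ✓ → 454
job_id=208: ✓ → 1539
job_id=209: ✓ → 2668
mem_gb_sum = 1925 + 6276 + 4684 + 2276 + 691 + 454 + 1539 + 2668 = 20513

20513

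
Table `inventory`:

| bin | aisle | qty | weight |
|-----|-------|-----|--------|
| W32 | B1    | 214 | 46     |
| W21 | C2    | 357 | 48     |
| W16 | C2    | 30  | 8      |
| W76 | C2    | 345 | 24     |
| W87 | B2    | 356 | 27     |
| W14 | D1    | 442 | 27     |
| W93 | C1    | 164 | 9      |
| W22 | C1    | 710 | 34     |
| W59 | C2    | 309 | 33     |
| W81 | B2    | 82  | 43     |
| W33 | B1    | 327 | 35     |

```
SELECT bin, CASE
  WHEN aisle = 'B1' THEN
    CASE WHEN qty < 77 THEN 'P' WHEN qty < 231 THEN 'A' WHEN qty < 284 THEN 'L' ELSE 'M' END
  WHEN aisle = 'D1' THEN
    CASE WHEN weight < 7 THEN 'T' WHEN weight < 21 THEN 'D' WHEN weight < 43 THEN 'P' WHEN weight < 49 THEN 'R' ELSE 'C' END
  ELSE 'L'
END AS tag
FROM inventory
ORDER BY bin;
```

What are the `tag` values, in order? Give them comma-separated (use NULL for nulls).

P, L, L, L, A, M, L, L, L, L, L

bin=W14: aisle='D1' → inner[weight < 43] → P
bin=W16: aisle='C2' → outer ELSE → L
bin=W21: aisle='C2' → outer ELSE → L
bin=W22: aisle='C1' → outer ELSE → L
bin=W32: aisle='B1' → inner[qty < 231] → A
bin=W33: aisle='B1' → inner[ELSE] → M
bin=W59: aisle='C2' → outer ELSE → L
bin=W76: aisle='C2' → outer ELSE → L
bin=W81: aisle='B2' → outer ELSE → L
bin=W87: aisle='B2' → outer ELSE → L
bin=W93: aisle='C1' → outer ELSE → L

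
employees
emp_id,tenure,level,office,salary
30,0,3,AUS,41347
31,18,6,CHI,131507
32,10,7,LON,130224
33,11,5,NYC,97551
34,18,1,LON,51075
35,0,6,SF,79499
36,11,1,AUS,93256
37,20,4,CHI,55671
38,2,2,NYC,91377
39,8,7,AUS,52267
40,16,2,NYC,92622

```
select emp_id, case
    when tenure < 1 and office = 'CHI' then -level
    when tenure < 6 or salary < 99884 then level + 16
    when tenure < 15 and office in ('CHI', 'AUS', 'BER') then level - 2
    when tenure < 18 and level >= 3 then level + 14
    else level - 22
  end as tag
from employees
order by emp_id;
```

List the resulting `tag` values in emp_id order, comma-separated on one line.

emp_id=30: tenure < 6 or salary < 99884 → 19
emp_id=31: ELSE → -16
emp_id=32: tenure < 18 and level >= 3 → 21
emp_id=33: tenure < 6 or salary < 99884 → 21
emp_id=34: tenure < 6 or salary < 99884 → 17
emp_id=35: tenure < 6 or salary < 99884 → 22
emp_id=36: tenure < 6 or salary < 99884 → 17
emp_id=37: tenure < 6 or salary < 99884 → 20
emp_id=38: tenure < 6 or salary < 99884 → 18
emp_id=39: tenure < 6 or salary < 99884 → 23
emp_id=40: tenure < 6 or salary < 99884 → 18

19, -16, 21, 21, 17, 22, 17, 20, 18, 23, 18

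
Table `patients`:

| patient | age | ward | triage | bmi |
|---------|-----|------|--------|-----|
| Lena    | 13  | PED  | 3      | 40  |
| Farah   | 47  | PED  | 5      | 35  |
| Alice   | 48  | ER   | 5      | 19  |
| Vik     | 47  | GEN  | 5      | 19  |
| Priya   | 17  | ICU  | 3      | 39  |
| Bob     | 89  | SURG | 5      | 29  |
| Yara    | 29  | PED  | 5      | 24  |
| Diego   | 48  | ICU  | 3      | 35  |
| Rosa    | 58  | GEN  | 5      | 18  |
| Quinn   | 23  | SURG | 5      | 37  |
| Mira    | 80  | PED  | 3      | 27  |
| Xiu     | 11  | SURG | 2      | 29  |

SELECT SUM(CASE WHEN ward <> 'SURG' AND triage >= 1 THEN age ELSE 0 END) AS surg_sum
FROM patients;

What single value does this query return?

387

patient=Lena: ✓ → 13
patient=Farah: ✓ → 47
patient=Alice: ✓ → 48
patient=Vik: ✓ → 47
patient=Priya: ✓ → 17
patient=Bob: ✗
patient=Yara: ✓ → 29
patient=Diego: ✓ → 48
patient=Rosa: ✓ → 58
patient=Quinn: ✗
patient=Mira: ✓ → 80
patient=Xiu: ✗
surg_sum = 13 + 47 + 48 + 47 + 17 + 29 + 48 + 58 + 80 = 387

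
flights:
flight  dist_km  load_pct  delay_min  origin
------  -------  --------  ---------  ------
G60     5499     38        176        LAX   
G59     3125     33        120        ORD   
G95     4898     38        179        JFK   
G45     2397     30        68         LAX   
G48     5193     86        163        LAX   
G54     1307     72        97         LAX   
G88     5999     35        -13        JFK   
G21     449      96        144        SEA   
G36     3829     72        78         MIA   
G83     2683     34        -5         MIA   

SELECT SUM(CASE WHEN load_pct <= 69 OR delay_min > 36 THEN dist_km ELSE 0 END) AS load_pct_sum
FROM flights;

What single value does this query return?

35379

flight=G60: ✓ → 5499
flight=G59: ✓ → 3125
flight=G95: ✓ → 4898
flight=G45: ✓ → 2397
flight=G48: ✓ → 5193
flight=G54: ✓ → 1307
flight=G88: ✓ → 5999
flight=G21: ✓ → 449
flight=G36: ✓ → 3829
flight=G83: ✓ → 2683
load_pct_sum = 5499 + 3125 + 4898 + 2397 + 5193 + 1307 + 5999 + 449 + 3829 + 2683 = 35379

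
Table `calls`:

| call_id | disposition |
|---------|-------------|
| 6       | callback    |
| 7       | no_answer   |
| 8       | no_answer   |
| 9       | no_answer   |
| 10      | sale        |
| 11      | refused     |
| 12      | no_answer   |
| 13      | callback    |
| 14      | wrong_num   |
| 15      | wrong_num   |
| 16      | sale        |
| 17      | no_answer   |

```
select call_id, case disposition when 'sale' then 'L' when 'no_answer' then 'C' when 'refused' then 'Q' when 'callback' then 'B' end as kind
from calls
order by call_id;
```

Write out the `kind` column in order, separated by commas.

B, C, C, C, L, Q, C, B, NULL, NULL, L, C

call_id=6: disposition='callback' → B
call_id=7: disposition='no_answer' → C
call_id=8: disposition='no_answer' → C
call_id=9: disposition='no_answer' → C
call_id=10: disposition='sale' → L
call_id=11: disposition='refused' → Q
call_id=12: disposition='no_answer' → C
call_id=13: disposition='callback' → B
call_id=14: (no match → NULL) → NULL
call_id=15: (no match → NULL) → NULL
call_id=16: disposition='sale' → L
call_id=17: disposition='no_answer' → C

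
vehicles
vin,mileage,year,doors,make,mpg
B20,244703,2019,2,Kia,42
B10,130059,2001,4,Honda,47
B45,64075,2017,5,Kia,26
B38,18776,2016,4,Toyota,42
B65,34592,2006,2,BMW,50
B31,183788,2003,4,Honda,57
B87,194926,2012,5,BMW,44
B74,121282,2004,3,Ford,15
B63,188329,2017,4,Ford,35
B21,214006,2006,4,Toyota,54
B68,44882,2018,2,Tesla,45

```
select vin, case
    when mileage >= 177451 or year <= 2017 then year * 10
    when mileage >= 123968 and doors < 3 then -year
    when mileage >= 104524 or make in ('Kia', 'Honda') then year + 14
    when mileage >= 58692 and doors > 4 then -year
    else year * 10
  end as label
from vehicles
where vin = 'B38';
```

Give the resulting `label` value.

vin = B38: mileage=18776, year=2016, doors=4, make=Toyota, mpg=42.
mileage >= 177451 or year <= 2017 → true → 20160

20160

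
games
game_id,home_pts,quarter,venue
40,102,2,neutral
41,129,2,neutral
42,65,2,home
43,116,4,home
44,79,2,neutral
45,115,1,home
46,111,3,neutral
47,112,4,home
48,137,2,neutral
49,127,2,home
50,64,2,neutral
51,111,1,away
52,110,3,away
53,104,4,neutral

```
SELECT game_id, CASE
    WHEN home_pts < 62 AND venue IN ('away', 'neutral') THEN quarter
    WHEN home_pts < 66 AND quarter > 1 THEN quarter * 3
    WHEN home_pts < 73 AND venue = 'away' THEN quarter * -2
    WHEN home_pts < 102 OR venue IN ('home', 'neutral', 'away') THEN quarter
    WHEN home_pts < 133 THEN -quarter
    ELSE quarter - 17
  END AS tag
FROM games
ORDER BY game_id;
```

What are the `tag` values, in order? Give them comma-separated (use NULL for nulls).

2, 2, 6, 4, 2, 1, 3, 4, 2, 2, 6, 1, 3, 4

game_id=40: home_pts < 102 OR venue IN ('home', 'neutral', 'away') → 2
game_id=41: home_pts < 102 OR venue IN ('home', 'neutral', 'away') → 2
game_id=42: home_pts < 66 AND quarter > 1 → 6
game_id=43: home_pts < 102 OR venue IN ('home', 'neutral', 'away') → 4
game_id=44: home_pts < 102 OR venue IN ('home', 'neutral', 'away') → 2
game_id=45: home_pts < 102 OR venue IN ('home', 'neutral', 'away') → 1
game_id=46: home_pts < 102 OR venue IN ('home', 'neutral', 'away') → 3
game_id=47: home_pts < 102 OR venue IN ('home', 'neutral', 'away') → 4
game_id=48: home_pts < 102 OR venue IN ('home', 'neutral', 'away') → 2
game_id=49: home_pts < 102 OR venue IN ('home', 'neutral', 'away') → 2
game_id=50: home_pts < 66 AND quarter > 1 → 6
game_id=51: home_pts < 102 OR venue IN ('home', 'neutral', 'away') → 1
game_id=52: home_pts < 102 OR venue IN ('home', 'neutral', 'away') → 3
game_id=53: home_pts < 102 OR venue IN ('home', 'neutral', 'away') → 4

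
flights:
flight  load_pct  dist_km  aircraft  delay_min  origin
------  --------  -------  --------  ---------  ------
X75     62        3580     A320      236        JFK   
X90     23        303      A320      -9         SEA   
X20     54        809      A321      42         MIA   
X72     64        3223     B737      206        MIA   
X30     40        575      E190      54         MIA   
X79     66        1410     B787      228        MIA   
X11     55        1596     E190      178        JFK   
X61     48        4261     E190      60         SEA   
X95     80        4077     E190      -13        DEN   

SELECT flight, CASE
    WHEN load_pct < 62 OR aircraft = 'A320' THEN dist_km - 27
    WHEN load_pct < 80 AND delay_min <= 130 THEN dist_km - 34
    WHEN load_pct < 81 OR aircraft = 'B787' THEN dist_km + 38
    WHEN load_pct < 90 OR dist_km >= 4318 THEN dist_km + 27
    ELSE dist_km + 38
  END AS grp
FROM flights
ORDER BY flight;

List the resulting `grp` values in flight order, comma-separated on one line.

1569, 782, 548, 4234, 3261, 3553, 1448, 276, 4115

flight=X11: load_pct < 62 OR aircraft = 'A320' → 1569
flight=X20: load_pct < 62 OR aircraft = 'A320' → 782
flight=X30: load_pct < 62 OR aircraft = 'A320' → 548
flight=X61: load_pct < 62 OR aircraft = 'A320' → 4234
flight=X72: load_pct < 81 OR aircraft = 'B787' → 3261
flight=X75: load_pct < 62 OR aircraft = 'A320' → 3553
flight=X79: load_pct < 81 OR aircraft = 'B787' → 1448
flight=X90: load_pct < 62 OR aircraft = 'A320' → 276
flight=X95: load_pct < 81 OR aircraft = 'B787' → 4115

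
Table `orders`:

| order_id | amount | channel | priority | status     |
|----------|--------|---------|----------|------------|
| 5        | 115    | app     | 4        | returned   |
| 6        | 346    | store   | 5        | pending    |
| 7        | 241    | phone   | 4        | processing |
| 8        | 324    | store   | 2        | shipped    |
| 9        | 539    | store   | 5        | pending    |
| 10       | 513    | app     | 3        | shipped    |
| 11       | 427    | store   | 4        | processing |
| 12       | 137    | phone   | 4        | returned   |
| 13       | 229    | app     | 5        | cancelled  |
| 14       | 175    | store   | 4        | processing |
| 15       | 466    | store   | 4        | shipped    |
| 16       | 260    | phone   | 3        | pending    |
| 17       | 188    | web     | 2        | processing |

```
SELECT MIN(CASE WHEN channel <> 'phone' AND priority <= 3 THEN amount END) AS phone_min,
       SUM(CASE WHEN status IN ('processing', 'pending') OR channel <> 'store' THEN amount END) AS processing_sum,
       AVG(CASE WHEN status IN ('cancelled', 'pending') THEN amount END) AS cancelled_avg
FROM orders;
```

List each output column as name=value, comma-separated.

phone_min=188, processing_sum=3170, cancelled_avg=343.5

[phone_min: channel <> 'phone' AND priority <= 3]
order_id=5: ✗
order_id=6: ✗
order_id=7: ✗
order_id=8: ✓ → 324
order_id=9: ✗
order_id=10: ✓ → 513
order_id=11: ✗
order_id=12: ✗
order_id=13: ✗
order_id=14: ✗
order_id=15: ✗
order_id=16: ✗
order_id=17: ✓ → 188
phone_min = MIN(324, 513, 188) = 188
—
[processing_sum: status IN ('processing', 'pending') OR channel <> 'store']
order_id=5: ✓ → 115
order_id=6: ✓ → 346
order_id=7: ✓ → 241
order_id=8: ✗
order_id=9: ✓ → 539
order_id=10: ✓ → 513
order_id=11: ✓ → 427
order_id=12: ✓ → 137
order_id=13: ✓ → 229
order_id=14: ✓ → 175
order_id=15: ✗
order_id=16: ✓ → 260
order_id=17: ✓ → 188
processing_sum = 115 + 346 + 241 + 539 + 513 + 427 + 137 + 229 + 175 + 260 + 188 = 3170
—
[cancelled_avg: status IN ('cancelled', 'pending')]
order_id=5: ✗
order_id=6: ✓ → 346
order_id=7: ✗
order_id=8: ✗
order_id=9: ✓ → 539
order_id=10: ✗
order_id=11: ✗
order_id=12: ✗
order_id=13: ✓ → 229
order_id=14: ✗
order_id=15: ✗
order_id=16: ✓ → 260
order_id=17: ✗
cancelled_avg = (346 + 539 + 229 + 260) / 4 = 343.5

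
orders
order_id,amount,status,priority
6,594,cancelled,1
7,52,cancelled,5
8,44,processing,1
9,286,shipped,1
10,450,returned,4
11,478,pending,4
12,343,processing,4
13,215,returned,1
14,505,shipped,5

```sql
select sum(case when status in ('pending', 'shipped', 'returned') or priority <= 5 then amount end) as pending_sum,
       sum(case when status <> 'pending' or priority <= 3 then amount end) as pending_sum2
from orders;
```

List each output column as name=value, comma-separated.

pending_sum=2967, pending_sum2=2489

[pending_sum: status in ('pending', 'shipped', 'returned') or priority <= 5]
order_id=6: ✓ → 594
order_id=7: ✓ → 52
order_id=8: ✓ → 44
order_id=9: ✓ → 286
order_id=10: ✓ → 450
order_id=11: ✓ → 478
order_id=12: ✓ → 343
order_id=13: ✓ → 215
order_id=14: ✓ → 505
pending_sum = 594 + 52 + 44 + 286 + 450 + 478 + 343 + 215 + 505 = 2967
—
[pending_sum2: status <> 'pending' or priority <= 3]
order_id=6: ✓ → 594
order_id=7: ✓ → 52
order_id=8: ✓ → 44
order_id=9: ✓ → 286
order_id=10: ✓ → 450
order_id=11: ✗
order_id=12: ✓ → 343
order_id=13: ✓ → 215
order_id=14: ✓ → 505
pending_sum2 = 594 + 52 + 44 + 286 + 450 + 343 + 215 + 505 = 2489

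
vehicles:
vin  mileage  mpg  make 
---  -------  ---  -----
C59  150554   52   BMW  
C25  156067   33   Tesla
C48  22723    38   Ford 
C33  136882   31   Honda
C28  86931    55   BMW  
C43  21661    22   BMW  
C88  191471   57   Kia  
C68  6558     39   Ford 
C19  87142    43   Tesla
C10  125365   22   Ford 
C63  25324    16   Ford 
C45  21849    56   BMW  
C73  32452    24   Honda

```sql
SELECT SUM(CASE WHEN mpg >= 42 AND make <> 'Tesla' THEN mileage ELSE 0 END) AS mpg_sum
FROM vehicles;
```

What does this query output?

vin=C59: ✓ → 150554
vin=C25: ✗
vin=C48: ✗
vin=C33: ✗
vin=C28: ✓ → 86931
vin=C43: ✗
vin=C88: ✓ → 191471
vin=C68: ✗
vin=C19: ✗
vin=C10: ✗
vin=C63: ✗
vin=C45: ✓ → 21849
vin=C73: ✗
mpg_sum = 150554 + 86931 + 191471 + 21849 = 450805

450805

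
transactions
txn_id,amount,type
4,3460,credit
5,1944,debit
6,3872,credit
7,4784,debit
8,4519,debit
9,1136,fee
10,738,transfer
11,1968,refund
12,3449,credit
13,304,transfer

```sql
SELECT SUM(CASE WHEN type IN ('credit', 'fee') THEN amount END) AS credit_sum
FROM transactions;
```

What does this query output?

txn_id=4: ✓ → 3460
txn_id=5: ✗
txn_id=6: ✓ → 3872
txn_id=7: ✗
txn_id=8: ✗
txn_id=9: ✓ → 1136
txn_id=10: ✗
txn_id=11: ✗
txn_id=12: ✓ → 3449
txn_id=13: ✗
credit_sum = 3460 + 3872 + 1136 + 3449 = 11917

11917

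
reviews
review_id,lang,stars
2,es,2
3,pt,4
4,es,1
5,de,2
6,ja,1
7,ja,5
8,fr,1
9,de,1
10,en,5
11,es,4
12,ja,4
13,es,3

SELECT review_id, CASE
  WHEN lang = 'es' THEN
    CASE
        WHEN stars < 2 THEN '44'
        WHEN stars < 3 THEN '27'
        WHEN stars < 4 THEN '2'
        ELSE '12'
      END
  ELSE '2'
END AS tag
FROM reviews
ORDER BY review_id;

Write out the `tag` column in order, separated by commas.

27, 2, 44, 2, 2, 2, 2, 2, 2, 12, 2, 2

review_id=2: lang='es' → inner[stars < 3] → 27
review_id=3: lang='pt' → outer ELSE → 2
review_id=4: lang='es' → inner[stars < 2] → 44
review_id=5: lang='de' → outer ELSE → 2
review_id=6: lang='ja' → outer ELSE → 2
review_id=7: lang='ja' → outer ELSE → 2
review_id=8: lang='fr' → outer ELSE → 2
review_id=9: lang='de' → outer ELSE → 2
review_id=10: lang='en' → outer ELSE → 2
review_id=11: lang='es' → inner[ELSE] → 12
review_id=12: lang='ja' → outer ELSE → 2
review_id=13: lang='es' → inner[stars < 4] → 2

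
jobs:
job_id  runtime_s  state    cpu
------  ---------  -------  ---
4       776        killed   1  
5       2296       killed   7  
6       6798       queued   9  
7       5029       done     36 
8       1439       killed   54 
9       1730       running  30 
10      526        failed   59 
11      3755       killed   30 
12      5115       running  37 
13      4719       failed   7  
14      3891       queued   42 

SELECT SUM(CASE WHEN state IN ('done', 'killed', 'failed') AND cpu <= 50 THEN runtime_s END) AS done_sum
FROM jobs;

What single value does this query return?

16575

job_id=4: ✓ → 776
job_id=5: ✓ → 2296
job_id=6: ✗
job_id=7: ✓ → 5029
job_id=8: ✗
job_id=9: ✗
job_id=10: ✗
job_id=11: ✓ → 3755
job_id=12: ✗
job_id=13: ✓ → 4719
job_id=14: ✗
done_sum = 776 + 2296 + 5029 + 3755 + 4719 = 16575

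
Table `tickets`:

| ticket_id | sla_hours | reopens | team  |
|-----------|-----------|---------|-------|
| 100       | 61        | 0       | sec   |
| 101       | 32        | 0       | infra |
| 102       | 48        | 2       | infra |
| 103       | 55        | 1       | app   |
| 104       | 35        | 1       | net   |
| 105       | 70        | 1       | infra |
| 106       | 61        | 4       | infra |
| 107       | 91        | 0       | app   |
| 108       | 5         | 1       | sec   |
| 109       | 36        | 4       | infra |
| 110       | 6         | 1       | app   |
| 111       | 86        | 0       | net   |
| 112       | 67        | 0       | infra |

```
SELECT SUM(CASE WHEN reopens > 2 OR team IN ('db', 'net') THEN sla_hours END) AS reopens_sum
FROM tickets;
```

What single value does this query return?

218

ticket_id=100: ✗
ticket_id=101: ✗
ticket_id=102: ✗
ticket_id=103: ✗
ticket_id=104: ✓ → 35
ticket_id=105: ✗
ticket_id=106: ✓ → 61
ticket_id=107: ✗
ticket_id=108: ✗
ticket_id=109: ✓ → 36
ticket_id=110: ✗
ticket_id=111: ✓ → 86
ticket_id=112: ✗
reopens_sum = 35 + 61 + 36 + 86 = 218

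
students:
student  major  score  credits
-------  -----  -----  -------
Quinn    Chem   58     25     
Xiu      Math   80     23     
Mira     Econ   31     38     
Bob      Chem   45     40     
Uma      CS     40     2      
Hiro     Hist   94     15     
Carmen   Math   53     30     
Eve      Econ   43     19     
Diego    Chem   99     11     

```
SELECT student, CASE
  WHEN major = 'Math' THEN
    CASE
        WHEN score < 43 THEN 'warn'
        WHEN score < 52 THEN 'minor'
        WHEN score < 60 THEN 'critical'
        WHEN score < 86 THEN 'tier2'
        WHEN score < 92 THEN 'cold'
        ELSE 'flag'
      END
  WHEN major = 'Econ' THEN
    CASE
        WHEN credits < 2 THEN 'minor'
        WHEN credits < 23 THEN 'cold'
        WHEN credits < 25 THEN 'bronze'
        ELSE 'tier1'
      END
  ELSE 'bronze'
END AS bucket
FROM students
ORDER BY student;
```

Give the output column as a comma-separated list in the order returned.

student=Bob: major='Chem' → outer ELSE → bronze
student=Carmen: major='Math' → inner[score < 60] → critical
student=Diego: major='Chem' → outer ELSE → bronze
student=Eve: major='Econ' → inner[credits < 23] → cold
student=Hiro: major='Hist' → outer ELSE → bronze
student=Mira: major='Econ' → inner[ELSE] → tier1
student=Quinn: major='Chem' → outer ELSE → bronze
student=Uma: major='CS' → outer ELSE → bronze
student=Xiu: major='Math' → inner[score < 86] → tier2

bronze, critical, bronze, cold, bronze, tier1, bronze, bronze, tier2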